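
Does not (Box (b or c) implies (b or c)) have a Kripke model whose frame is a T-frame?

Unsatisfiable (every branch closes)

1. not (Box (b or c) implies (b or c)), w0
2. Box (b or c), w0
3. not (b or c), w0
4. not b, w0
5. not c, w0
6. b or c, w0
7. c, w0
Accessibility: w0Rw0
Branch closes: c and not c both at w0.
Every branch closes; the branch above is one of them.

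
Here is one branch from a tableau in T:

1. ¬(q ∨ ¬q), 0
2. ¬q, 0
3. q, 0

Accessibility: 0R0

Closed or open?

Closed

Both q and ¬q appear at 0.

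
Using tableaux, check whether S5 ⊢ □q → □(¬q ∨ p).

Tableau for the negation ¬(□q → □(¬q ∨ p)):
1. ¬(□q → □(¬q ∨ p)), 0
2. □q, 0   [¬→-rule on 1]
3. ¬□(¬q ∨ p), 0   [¬→-rule on 1]
4. q, 0   [□-rule on 2 via 0R0]
5. ¬(¬q ∨ p), 1   [¬□-rule on 3: fresh world 1, 0R1]
6. q, 1   [¬∨-rule on 5]
7. ¬p, 1   [¬∨-rule on 5]
Accessibility: 0R0, 0R1, 1R0, 1R1
The negation has an open branch (countermodel exists).

Not valid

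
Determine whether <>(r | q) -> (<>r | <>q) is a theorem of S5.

Tableau for the negation ~(<>(r | q) -> (<>r | <>q)):
1. ~(<>(r | q) -> (<>r | <>q)), w0
2. <>(r | q), w0   [~->-rule on 1]
3. ~(<>r | <>q), w0   [~->-rule on 1]
4. ~<>r, w0   [~|-rule on 3]
5. ~<>q, w0   [~|-rule on 3]
6. ~r, w0   [~<>-rule on 4 via w0Rw0]
7. ~q, w0   [~<>-rule on 5 via w0Rw0]
8. r | q, w1   [<>-rule on 2: fresh world w1, w0Rw1]
9. ~r, w1   [~<>-rule on 4 via w0Rw1]
10. ~q, w1   [~<>-rule on 5 via w0Rw1]
11. q, w1   [|-rule on 8 (branches; this branch)]
Accessibility: w0Rw0, w0Rw1, w1Rw0, w1Rw1
Branch closes: q and ~q both at w1.
All branches of the negation close; one closing branch shown above.

Valid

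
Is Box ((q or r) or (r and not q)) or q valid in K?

Tableau for the negation not (Box ((q or r) or (r and not q)) or q):
1. not (Box ((q or r) or (r and not q)) or q), w0
2. not Box ((q or r) or (r and not q)), w0
3. not q, w0
4. not ((q or r) or (r and not q)), w1
5. not (q or r), w1
6. not (r and not q), w1
7. not q, w1
8. not r, w1
Accessibility: w0Rw1
The negation has an open branch (countermodel exists).

Invalid (countermodel exists)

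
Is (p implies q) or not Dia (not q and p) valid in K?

Invalid (countermodel exists)

Tableau for the negation not ((p implies q) or not Dia (not q and p)):
1. not ((p implies q) or not Dia (not q and p)), w0
2. not (p implies q), w0   [neg-or-rule on 1]
3. Dia (not q and p), w0   [neg-or-rule on 1]
4. p, w0   [neg-implies-rule on 2]
5. not q, w0   [neg-implies-rule on 2]
6. not q and p, w1   [Dia-rule on 3: fresh world w1, w0Rw1]
7. not q, w1   [and-rule on 6]
8. p, w1   [and-rule on 6]
Accessibility: w0Rw1
The negation has an open branch (countermodel exists).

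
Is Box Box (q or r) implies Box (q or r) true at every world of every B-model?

Valid in B

Tableau for the negation not (Box Box (q or r) implies Box (q or r)):
1. not (Box Box (q or r) implies Box (q or r)), u
2. Box Box (q or r), u
3. not Box (q or r), u
4. Box (q or r), u
5. q or r, u
6. r, u
7. not (q or r), v
8. not q, v
9. not r, v
10. Box (q or r), v
11. q or r, v
12. r, v
Accessibility: uRu, uRv, vRu, vRv
Branch closes: r and not r both at v.
All branches of the negation close; one closing branch shown above.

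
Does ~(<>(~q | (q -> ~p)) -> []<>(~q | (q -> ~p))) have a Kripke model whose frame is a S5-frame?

No, unsatisfiable

1. ~(<>(~q | (q -> ~p)) -> []<>(~q | (q -> ~p))), u
2. <>(~q | (q -> ~p)), u   [~->-rule on 1]
3. ~[]<>(~q | (q -> ~p)), u   [~->-rule on 1]
4. ~q | (q -> ~p), v   [<>-rule on 2: fresh world v, uRv]
5. q -> ~p, v   [|-rule on 4 (branches; this branch)]
6. ~p, v   [->-rule on 5 (branches; this branch)]
7. ~<>(~q | (q -> ~p)), w   [~[]-rule on 3: fresh world w, uRw]
8. ~(~q | (q -> ~p)), u   [~<>-rule on 7 via wRu]
9. q, u   [~|-rule on 8]
10. ~(q -> ~p), u   [~|-rule on 8]
11. p, u   [~->-rule on 10]
12. ~(~q | (q -> ~p)), v   [~<>-rule on 7 via wRv]
13. q, v   [~|-rule on 12]
14. ~(q -> ~p), v   [~|-rule on 12]
15. p, v   [~->-rule on 14]
Accessibility: uRu, uRv, uRw, vRu, vRv, vRw, wRu, wRv, wRw
Branch closes: p and ~p both at v.
(One branch shown.) All branches close.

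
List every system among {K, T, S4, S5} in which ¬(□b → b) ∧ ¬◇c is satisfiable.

T-tableau for the formula:
1. ¬(□b → b) ∧ ¬◇c, w0
2. ¬(□b → b), w0
3. ¬◇c, w0
4. □b, w0
5. ¬b, w0
6. ¬c, w0
7. b, w0
Accessibility: w0Rw0
Branch closes: b and ¬b both at w0.
Every branch closes (one shown): unsatisfiable in T, hence also in S4, S5 (every S4/S5-frame is a T-frame).
K-tableau for the formula:
1. ¬(□b → b) ∧ ¬◇c, w0
2. ¬(□b → b), w0
3. ¬◇c, w0
4. □b, w0
5. ¬b, w0
Complete open branch: satisfiable in K.

K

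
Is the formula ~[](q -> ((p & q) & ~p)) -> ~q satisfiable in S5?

1. ~[](q -> ((p & q) & ~p)) -> ~q, 0
2. ~q, 0
Accessibility: 0R0

Satisfiable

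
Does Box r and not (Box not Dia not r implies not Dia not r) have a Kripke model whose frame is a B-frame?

Unsatisfiable (every branch closes)

1. Box r and not (Box not Dia not r implies not Dia not r), w0
2. Box r, w0   [and-rule on 1]
3. not (Box not Dia not r implies not Dia not r), w0   [and-rule on 1]
4. Box not Dia not r, w0   [neg-implies-rule on 3]
5. Dia not r, w0   [neg-implies-rule on 3]
6. r, w0   [Box-rule on 2 via w0Rw0]
7. not Dia not r, w0   [Box-rule on 4 via w0Rw0]
8. not r, w1   [Dia-rule on 5: fresh world w1, w0Rw1]
9. r, w1   [Box-rule on 2 via w0Rw1]
Accessibility: w0Rw0, w0Rw1, w1Rw0, w1Rw1
Branch closes: r and not r both at w1.
(One branch shown.) All branches close.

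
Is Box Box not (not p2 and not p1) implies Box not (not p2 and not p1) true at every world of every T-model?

Valid in T

Tableau for the negation not (Box Box not (not p2 and not p1) implies Box not (not p2 and not p1)):
1. not (Box Box not (not p2 and not p1) implies Box not (not p2 and not p1)), w0
2. Box Box not (not p2 and not p1), w0
3. not Box not (not p2 and not p1), w0
4. Box not (not p2 and not p1), w0
5. not (not p2 and not p1), w0
6. p1, w0
7. not p2 and not p1, w1
8. not p2, w1
9. not p1, w1
10. Box not (not p2 and not p1), w1
11. not (not p2 and not p1), w1
12. p1, w1
Accessibility: w0Rw0, w0Rw1, w1Rw1
Branch closes: p1 and not p1 both at w1.
All branches of the negation close; one closing branch shown above.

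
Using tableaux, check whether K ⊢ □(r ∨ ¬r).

Tableau for the negation ¬□(r ∨ ¬r):
1. ¬□(r ∨ ¬r), u
2. ¬(r ∨ ¬r), v
3. ¬r, v
4. r, v
Accessibility: uRv
Branch closes: r and ¬r both at v.
All branches of the negation close; one closing branch shown above.

Valid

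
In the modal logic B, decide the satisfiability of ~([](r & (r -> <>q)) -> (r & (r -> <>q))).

Unsatisfiable

1. ~([](r & (r -> <>q)) -> (r & (r -> <>q))), w0
2. [](r & (r -> <>q)), w0
3. ~(r & (r -> <>q)), w0
4. r & (r -> <>q), w0
5. r, w0
6. r -> <>q, w0
7. ~(r -> <>q), w0
8. ~<>q, w0
9. ~q, w0
10. <>q, w0
11. q, w1
12. r & (r -> <>q), w1
13. r, w1
14. r -> <>q, w1
15. ~q, w1
Accessibility: w0Rw0, w0Rw1, w1Rw0, w1Rw1
Branch closes: q and ~q both at w1.
All branches of the tableau close; one closing branch shown above.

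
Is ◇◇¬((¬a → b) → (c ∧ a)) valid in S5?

Not valid

Tableau for the negation ¬◇◇¬((¬a → b) → (c ∧ a)):
1. ¬◇◇¬((¬a → b) → (c ∧ a)), u
2. ¬◇¬((¬a → b) → (c ∧ a)), u
3. (¬a → b) → (c ∧ a), u
4. c ∧ a, u
5. c, u
6. a, u
Accessibility: uRu
The negation has an open branch (countermodel exists).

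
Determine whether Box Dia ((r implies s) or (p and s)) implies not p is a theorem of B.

No, not valid

Tableau for the negation not (Box Dia ((r implies s) or (p and s)) implies not p):
1. not (Box Dia ((r implies s) or (p and s)) implies not p), 0
2. Box Dia ((r implies s) or (p and s)), 0
3. p, 0
4. Dia ((r implies s) or (p and s)), 0
5. (r implies s) or (p and s), 1
6. Dia ((r implies s) or (p and s)), 1
7. p and s, 1
8. p, 1
9. s, 1
10. (r implies s) or (p and s), 2
11. p and s, 2
12. p, 2
13. s, 2
Accessibility: 0R0, 0R1, 1R0, 1R1, 1R2, 2R1, 2R2
The negation has an open branch (countermodel exists).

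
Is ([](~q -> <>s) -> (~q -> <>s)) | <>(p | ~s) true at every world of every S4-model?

Yes, valid

Tableau for the negation ~(([](~q -> <>s) -> (~q -> <>s)) | <>(p | ~s)):
1. ~(([](~q -> <>s) -> (~q -> <>s)) | <>(p | ~s)), w0
2. ~([](~q -> <>s) -> (~q -> <>s)), w0
3. ~<>(p | ~s), w0
4. [](~q -> <>s), w0
5. ~(~q -> <>s), w0
6. ~q, w0
7. ~<>s, w0
8. ~(p | ~s), w0
9. ~p, w0
10. s, w0
11. ~q -> <>s, w0
12. ~s, w0
Accessibility: w0Rw0
Branch closes: s and ~s both at w0.
All branches of the negation close; one closing branch shown above.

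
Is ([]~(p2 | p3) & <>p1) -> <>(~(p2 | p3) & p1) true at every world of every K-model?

Tableau for the negation ~(([]~(p2 | p3) & <>p1) -> <>(~(p2 | p3) & p1)):
1. ~(([]~(p2 | p3) & <>p1) -> <>(~(p2 | p3) & p1)), w0
2. []~(p2 | p3) & <>p1, w0
3. ~<>(~(p2 | p3) & p1), w0
4. []~(p2 | p3), w0
5. <>p1, w0
6. p1, w1
7. ~(~(p2 | p3) & p1), w1
8. ~(p2 | p3), w1
9. ~p2, w1
10. ~p3, w1
11. p2 | p3, w1
12. p3, w1
Accessibility: w0Rw1
Branch closes: p3 and ~p3 both at w1.
Every branch of the negation's tableau closes; the branch above is one of them.

Valid in K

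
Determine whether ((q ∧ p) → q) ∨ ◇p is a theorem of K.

Tableau for the negation ¬(((q ∧ p) → q) ∨ ◇p):
1. ¬(((q ∧ p) → q) ∨ ◇p), w0
2. ¬((q ∧ p) → q), w0   [¬∨-rule on 1]
3. ¬◇p, w0   [¬∨-rule on 1]
4. q ∧ p, w0   [¬→-rule on 2]
5. ¬q, w0   [¬→-rule on 2]
6. q, w0   [∧-rule on 4]
7. p, w0   [∧-rule on 4]
Branch closes: q and ¬q both at w0.
Every branch of the negation's tableau closes; the branch above is one of them.

Valid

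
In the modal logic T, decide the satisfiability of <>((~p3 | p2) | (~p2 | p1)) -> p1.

1. <>((~p3 | p2) | (~p2 | p1)) -> p1, u
2. p1, u
Accessibility: uRu

Yes, satisfiable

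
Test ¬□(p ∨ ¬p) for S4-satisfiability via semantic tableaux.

1. ¬□(p ∨ ¬p), u
2. ¬(p ∨ ¬p), v   [¬□-rule on 1: fresh world v, uRv]
3. ¬p, v   [¬∨-rule on 2]
4. p, v   [¬∨-rule on 2]
Accessibility: uRu, uRv, vRv
Branch closes: p and ¬p both at v.
All branches of the tableau close; one closing branch shown above.

No, unsatisfiable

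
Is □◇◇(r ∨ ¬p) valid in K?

Tableau for the negation ¬□◇◇(r ∨ ¬p):
1. ¬□◇◇(r ∨ ¬p), u
2. ¬◇◇(r ∨ ¬p), v   [¬□-rule on 1: fresh world v, uRv]
Accessibility: uRv
The negation has an open branch (countermodel exists).

No, not valid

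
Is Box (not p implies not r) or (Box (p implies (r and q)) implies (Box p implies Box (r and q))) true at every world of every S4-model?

Tableau for the negation not (Box (not p implies not r) or (Box (p implies (r and q)) implies (Box p implies Box (r and q)))):
1. not (Box (not p implies not r) or (Box (p implies (r and q)) implies (Box p implies Box (r and q)))), w0
2. not Box (not p implies not r), w0   [neg-or-rule on 1]
3. not (Box (p implies (r and q)) implies (Box p implies Box (r and q))), w0   [neg-or-rule on 1]
4. Box (p implies (r and q)), w0   [neg-implies-rule on 3]
5. not (Box p implies Box (r and q)), w0   [neg-implies-rule on 3]
6. Box p, w0   [neg-implies-rule on 5]
7. not Box (r and q), w0   [neg-implies-rule on 5]
8. p implies (r and q), w0   [Box-rule on 4 via w0Rw0]
9. p, w0   [Box-rule on 6 via w0Rw0]
10. r and q, w0   [implies-rule on 8 (branches; this branch)]
11. r, w0   [and-rule on 10]
12. q, w0   [and-rule on 10]
13. not (not p implies not r), w1   [neg-Box-rule on 2: fresh world w1, w0Rw1]
14. not p, w1   [neg-implies-rule on 13]
15. r, w1   [neg-implies-rule on 13]
16. p implies (r and q), w1   [Box-rule on 4 via w0Rw1]
17. p, w1   [Box-rule on 6 via w0Rw1]
Accessibility: w0Rw0, w0Rw1, w1Rw1
Branch closes: p and not p both at w1.
Every branch of the negation's tableau closes; the branch above is one of them.

Valid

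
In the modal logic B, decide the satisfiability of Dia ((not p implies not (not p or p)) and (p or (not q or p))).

1. Dia ((not p implies not (not p or p)) and (p or (not q or p))), w0
2. (not p implies not (not p or p)) and (p or (not q or p)), w1
3. not p implies not (not p or p), w1
4. p or (not q or p), w1
5. p, w1
6. not q or p, w1
Accessibility: w0Rw0, w0Rw1, w1Rw0, w1Rw1

Satisfiable (open branch found)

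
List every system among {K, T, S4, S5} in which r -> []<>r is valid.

S5-tableau for the negation ~(r -> []<>r):
1. ~(r -> []<>r), 0
2. r, 0   [~->-rule on 1]
3. ~[]<>r, 0   [~->-rule on 1]
4. ~<>r, 1   [~[]-rule on 3: fresh world 1, 0R1]
5. ~r, 0   [~<>-rule on 4 via 1R0]
Accessibility: 0R0, 0R1, 1R0, 1R1
Branch closes: r and ~r both at 0.
Every branch closes (one shown): valid in S5.
S4-tableau for the negation ~(r -> []<>r):
1. ~(r -> []<>r), 0
2. r, 0   [~->-rule on 1]
3. ~[]<>r, 0   [~->-rule on 1]
4. ~<>r, 1   [~[]-rule on 3: fresh world 1, 0R1]
5. ~r, 1   [~<>-rule on 4 via 1R1]
Accessibility: 0R0, 0R1, 1R1
Complete open branch: countermodel on an S4-frame, so not valid in S4, nor in K, T (the same frame is also a K-frame and a T-frame).

S5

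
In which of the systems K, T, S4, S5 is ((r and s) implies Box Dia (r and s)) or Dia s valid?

T, S4, S5

T-tableau for the negation not (((r and s) implies Box Dia (r and s)) or Dia s):
1. not (((r and s) implies Box Dia (r and s)) or Dia s), 0
2. not ((r and s) implies Box Dia (r and s)), 0
3. not Dia s, 0
4. r and s, 0
5. not Box Dia (r and s), 0
6. r, 0
7. s, 0
8. not s, 0
Accessibility: 0R0
Branch closes: s and not s both at 0.
Every branch closes (one shown): valid in T, hence also in S4, S5 (every theorem of T is a theorem of S4 and S5).
K-tableau for the negation not (((r and s) implies Box Dia (r and s)) or Dia s):
1. not (((r and s) implies Box Dia (r and s)) or Dia s), 0
2. not ((r and s) implies Box Dia (r and s)), 0
3. not Dia s, 0
4. r and s, 0
5. not Box Dia (r and s), 0
6. r, 0
7. s, 0
8. not Dia (r and s), 1
9. not s, 1
Accessibility: 0R1
Complete open branch: countermodel on a K-frame, so not valid in K.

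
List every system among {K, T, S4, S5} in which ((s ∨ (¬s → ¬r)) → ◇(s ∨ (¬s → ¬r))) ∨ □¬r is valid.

K-tableau for the negation ¬(((s ∨ (¬s → ¬r)) → ◇(s ∨ (¬s → ¬r))) ∨ □¬r):
1. ¬(((s ∨ (¬s → ¬r)) → ◇(s ∨ (¬s → ¬r))) ∨ □¬r), w0
2. ¬((s ∨ (¬s → ¬r)) → ◇(s ∨ (¬s → ¬r))), w0
3. ¬□¬r, w0
4. s ∨ (¬s → ¬r), w0
5. ¬◇(s ∨ (¬s → ¬r)), w0
6. ¬s → ¬r, w0
7. ¬r, w0
8. r, w1
9. ¬(s ∨ (¬s → ¬r)), w1
10. ¬s, w1
11. ¬(¬s → ¬r), w1
Accessibility: w0Rw1
Complete open branch: countermodel on a K-frame, so not valid in K.
T-tableau for the negation ¬(((s ∨ (¬s → ¬r)) → ◇(s ∨ (¬s → ¬r))) ∨ □¬r):
1. ¬(((s ∨ (¬s → ¬r)) → ◇(s ∨ (¬s → ¬r))) ∨ □¬r), w0
2. ¬((s ∨ (¬s → ¬r)) → ◇(s ∨ (¬s → ¬r))), w0
3. ¬□¬r, w0
4. s ∨ (¬s → ¬r), w0
5. ¬◇(s ∨ (¬s → ¬r)), w0
6. ¬(s ∨ (¬s → ¬r)), w0
7. ¬s, w0
8. ¬(¬s → ¬r), w0
9. r, w0
10. ¬s → ¬r, w0
11. ¬r, w0
Accessibility: w0Rw0
Branch closes: r and ¬r both at w0.
Every branch closes (one shown): valid in T, hence also in S4, S5 (every theorem of T is a theorem of S4 and S5).

T, S4, S5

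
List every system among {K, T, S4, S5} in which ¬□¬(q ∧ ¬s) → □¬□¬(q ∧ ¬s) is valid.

S5

S5-tableau for the negation ¬(¬□¬(q ∧ ¬s) → □¬□¬(q ∧ ¬s)):
1. ¬(¬□¬(q ∧ ¬s) → □¬□¬(q ∧ ¬s)), u
2. ¬□¬(q ∧ ¬s), u
3. ¬□¬□¬(q ∧ ¬s), u
4. q ∧ ¬s, v
5. q, v
6. ¬s, v
7. □¬(q ∧ ¬s), w
8. ¬(q ∧ ¬s), u
9. ¬(q ∧ ¬s), v
10. ¬(q ∧ ¬s), w
11. s, u
12. s, v
Accessibility: uRu, uRv, uRw, vRu, vRv, vRw, wRu, wRv, wRw
Branch closes: s and ¬s both at v.
Every branch closes (one shown): valid in S5.
S4-tableau for the negation ¬(¬□¬(q ∧ ¬s) → □¬□¬(q ∧ ¬s)):
1. ¬(¬□¬(q ∧ ¬s) → □¬□¬(q ∧ ¬s)), u
2. ¬□¬(q ∧ ¬s), u
3. ¬□¬□¬(q ∧ ¬s), u
4. q ∧ ¬s, v
5. q, v
6. ¬s, v
7. □¬(q ∧ ¬s), w
8. ¬(q ∧ ¬s), w
9. s, w
Accessibility: uRu, uRv, uRw, vRv, wRw
Complete open branch: countermodel on an S4-frame, so not valid in S4, nor in K, T (the same frame is also a K-frame and a T-frame).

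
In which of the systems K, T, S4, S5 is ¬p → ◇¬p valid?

K-tableau for the negation ¬(¬p → ◇¬p):
1. ¬(¬p → ◇¬p), 0
2. ¬p, 0
3. ¬◇¬p, 0
Complete open branch: countermodel on a K-frame, so not valid in K.
T-tableau for the negation ¬(¬p → ◇¬p):
1. ¬(¬p → ◇¬p), 0
2. ¬p, 0
3. ¬◇¬p, 0
4. p, 0
Accessibility: 0R0
Branch closes: p and ¬p both at 0.
Every branch closes (one shown): valid in T, hence also in S4, S5 (every theorem of T is a theorem of S4 and S5).

T, S4, S5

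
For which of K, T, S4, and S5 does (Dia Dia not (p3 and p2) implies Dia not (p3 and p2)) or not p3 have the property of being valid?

T-tableau for the negation not ((Dia Dia not (p3 and p2) implies Dia not (p3 and p2)) or not p3):
1. not ((Dia Dia not (p3 and p2) implies Dia not (p3 and p2)) or not p3), w0
2. not (Dia Dia not (p3 and p2) implies Dia not (p3 and p2)), w0
3. p3, w0
4. Dia Dia not (p3 and p2), w0
5. not Dia not (p3 and p2), w0
6. p3 and p2, w0
7. p2, w0
8. Dia not (p3 and p2), w1
9. p3 and p2, w1
10. p3, w1
11. p2, w1
12. not (p3 and p2), w2
13. not p2, w2
Accessibility: w0Rw0, w0Rw1, w1Rw1, w1Rw2, w2Rw2
Complete open branch: countermodel on a T-frame, so not valid in T, nor in K (the same frame is also a K-frame).
S4-tableau for the negation not ((Dia Dia not (p3 and p2) implies Dia not (p3 and p2)) or not p3):
1. not ((Dia Dia not (p3 and p2) implies Dia not (p3 and p2)) or not p3), w0
2. not (Dia Dia not (p3 and p2) implies Dia not (p3 and p2)), w0
3. p3, w0
4. Dia Dia not (p3 and p2), w0
5. not Dia not (p3 and p2), w0
6. p3 and p2, w0
7. p2, w0
8. Dia not (p3 and p2), w1
9. p3 and p2, w1
10. p3, w1
11. p2, w1
12. not (p3 and p2), w2
13. p3 and p2, w2
14. p3, w2
15. p2, w2
16. not p2, w2
Accessibility: w0Rw0, w0Rw1, w0Rw2, w1Rw1, w1Rw2, w2Rw2
Branch closes: p2 and not p2 both at w2.
Every branch closes (one shown): valid in S4, hence also in S5 (every theorem of S4 is a theorem of S5).

S4, S5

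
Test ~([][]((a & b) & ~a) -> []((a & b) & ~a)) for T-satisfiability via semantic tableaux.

No, unsatisfiable

1. ~([][]((a & b) & ~a) -> []((a & b) & ~a)), u
2. [][]((a & b) & ~a), u
3. ~[]((a & b) & ~a), u
4. []((a & b) & ~a), u
5. (a & b) & ~a, u
6. a & b, u
7. ~a, u
8. a, u
9. b, u
Accessibility: uRu
Branch closes: a and ~a both at u.
(One branch shown.) All branches close.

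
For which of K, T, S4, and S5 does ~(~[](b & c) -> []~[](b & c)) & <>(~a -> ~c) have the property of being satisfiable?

S4-tableau for the formula:
1. ~(~[](b & c) -> []~[](b & c)) & <>(~a -> ~c), 0
2. ~(~[](b & c) -> []~[](b & c)), 0
3. <>(~a -> ~c), 0
4. ~[](b & c), 0
5. ~[]~[](b & c), 0
6. ~a -> ~c, 1
7. ~c, 1
8. ~(b & c), 2
9. ~c, 2
10. [](b & c), 3
11. b & c, 3
12. b, 3
13. c, 3
Accessibility: 0R0, 0R1, 0R2, 0R3, 1R1, 2R2, 3R3
Complete open branch: satisfiable in S4, hence also in K, T (this S4-model is also a K-model and a T-model).
S5-tableau for the formula:
1. ~(~[](b & c) -> []~[](b & c)) & <>(~a -> ~c), 0
2. ~(~[](b & c) -> []~[](b & c)), 0
3. <>(~a -> ~c), 0
4. ~[](b & c), 0
5. ~[]~[](b & c), 0
6. ~a -> ~c, 1
7. a, 1
8. ~(b & c), 2
9. ~c, 2
10. [](b & c), 3
11. b & c, 0
12. b, 0
13. c, 0
14. b & c, 1
15. b, 1
16. c, 1
17. b & c, 2
18. b, 2
19. c, 2
Accessibility: 0R0, 0R1, 0R2, 0R3, 1R0, 1R1, 1R2, 1R3, 2R0, 2R1, 2R2, 2R3, 3R0, 3R1, 3R2, 3R3
Branch closes: c and ~c both at 2.
Every branch closes (one shown): unsatisfiable in S5.

K, T, S4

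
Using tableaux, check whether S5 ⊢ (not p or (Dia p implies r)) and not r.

No, not valid

Tableau for the negation not ((not p or (Dia p implies r)) and not r):
1. not ((not p or (Dia p implies r)) and not r), u
2. r, u   [neg-and-rule on 1 (branches; this branch)]
Accessibility: uRu
The negation has an open branch (countermodel exists).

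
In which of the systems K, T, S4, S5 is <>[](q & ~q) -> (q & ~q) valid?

T, S4, S5

K-tableau for the negation ~(<>[](q & ~q) -> (q & ~q)):
1. ~(<>[](q & ~q) -> (q & ~q)), u
2. <>[](q & ~q), u
3. ~(q & ~q), u
4. q, u
5. [](q & ~q), v
Accessibility: uRv
Complete open branch: countermodel on a K-frame, so not valid in K.
T-tableau for the negation ~(<>[](q & ~q) -> (q & ~q)):
1. ~(<>[](q & ~q) -> (q & ~q)), u
2. <>[](q & ~q), u
3. ~(q & ~q), u
4. q, u
5. [](q & ~q), v
6. q & ~q, v
7. q, v
8. ~q, v
Accessibility: uRu, uRv, vRv
Branch closes: q and ~q both at v.
Every branch closes (one shown): valid in T, hence also in S4, S5 (every theorem of T is a theorem of S4 and S5).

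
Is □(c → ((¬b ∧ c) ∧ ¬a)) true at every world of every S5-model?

Tableau for the negation ¬□(c → ((¬b ∧ c) ∧ ¬a)):
1. ¬□(c → ((¬b ∧ c) ∧ ¬a)), u
2. ¬(c → ((¬b ∧ c) ∧ ¬a)), v
3. c, v
4. ¬((¬b ∧ c) ∧ ¬a), v
5. a, v
Accessibility: uRu, uRv, vRu, vRv
The negation has an open branch (countermodel exists).

No, not valid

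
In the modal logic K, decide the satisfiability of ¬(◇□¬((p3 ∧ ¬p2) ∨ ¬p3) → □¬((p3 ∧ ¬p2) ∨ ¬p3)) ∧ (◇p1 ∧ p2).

Satisfiable

1. ¬(◇□¬((p3 ∧ ¬p2) ∨ ¬p3) → □¬((p3 ∧ ¬p2) ∨ ¬p3)) ∧ (◇p1 ∧ p2), 0
2. ¬(◇□¬((p3 ∧ ¬p2) ∨ ¬p3) → □¬((p3 ∧ ¬p2) ∨ ¬p3)), 0   [∧-rule on 1]
3. ◇p1 ∧ p2, 0   [∧-rule on 1]
4. ◇□¬((p3 ∧ ¬p2) ∨ ¬p3), 0   [¬→-rule on 2]
5. ¬□¬((p3 ∧ ¬p2) ∨ ¬p3), 0   [¬→-rule on 2]
6. ◇p1, 0   [∧-rule on 3]
7. p2, 0   [∧-rule on 3]
8. □¬((p3 ∧ ¬p2) ∨ ¬p3), 1   [◇-rule on 4: fresh world 1, 0R1]
9. (p3 ∧ ¬p2) ∨ ¬p3, 2   [¬□-rule on 5: fresh world 2, 0R2]
10. ¬p3, 2   [∨-rule on 9 (branches; this branch)]
11. p1, 3   [◇-rule on 6: fresh world 3, 0R3]
Accessibility: 0R1, 0R2, 0R3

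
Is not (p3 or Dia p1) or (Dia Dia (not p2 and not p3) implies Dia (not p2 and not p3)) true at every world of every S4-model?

Tableau for the negation not (not (p3 or Dia p1) or (Dia Dia (not p2 and not p3) implies Dia (not p2 and not p3))):
1. not (not (p3 or Dia p1) or (Dia Dia (not p2 and not p3) implies Dia (not p2 and not p3))), u
2. p3 or Dia p1, u
3. not (Dia Dia (not p2 and not p3) implies Dia (not p2 and not p3)), u
4. Dia Dia (not p2 and not p3), u
5. not Dia (not p2 and not p3), u
6. not (not p2 and not p3), u
7. Dia p1, u
8. p3, u
9. Dia (not p2 and not p3), v
10. not (not p2 and not p3), v
11. p3, v
12. p1, w
13. not (not p2 and not p3), w
14. p3, w
15. not p2 and not p3, x
16. not p2, x
17. not p3, x
18. not (not p2 and not p3), x
19. p3, x
Accessibility: uRu, uRv, uRw, uRx, vRv, vRx, wRw, xRx
Branch closes: p3 and not p3 both at x.
Every branch of the negation's tableau closes; the branch above is one of them.

Yes, valid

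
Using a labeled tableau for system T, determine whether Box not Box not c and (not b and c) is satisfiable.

1. Box not Box not c and (not b and c), 0
2. Box not Box not c, 0
3. not b and c, 0
4. not b, 0
5. c, 0
6. not Box not c, 0
7. c, 1
8. not Box not c, 1
9. c, 2
Accessibility: 0R0, 0R1, 1R1, 1R2, 2R2

Satisfiable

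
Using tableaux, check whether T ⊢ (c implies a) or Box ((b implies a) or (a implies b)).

Valid

Tableau for the negation not ((c implies a) or Box ((b implies a) or (a implies b))):
1. not ((c implies a) or Box ((b implies a) or (a implies b))), u
2. not (c implies a), u
3. not Box ((b implies a) or (a implies b)), u
4. c, u
5. not a, u
6. not ((b implies a) or (a implies b)), v
7. not (b implies a), v
8. not (a implies b), v
9. b, v
10. not a, v
11. a, v
12. not b, v
Accessibility: uRu, uRv, vRv
Branch closes: a and not a both at v.
All branches of the negation close; one closing branch shown above.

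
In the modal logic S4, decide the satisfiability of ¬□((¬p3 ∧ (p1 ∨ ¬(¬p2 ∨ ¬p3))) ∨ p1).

Yes, satisfiable

1. ¬□((¬p3 ∧ (p1 ∨ ¬(¬p2 ∨ ¬p3))) ∨ p1), w0
2. ¬((¬p3 ∧ (p1 ∨ ¬(¬p2 ∨ ¬p3))) ∨ p1), w1
3. ¬(¬p3 ∧ (p1 ∨ ¬(¬p2 ∨ ¬p3))), w1
4. ¬p1, w1
5. ¬(p1 ∨ ¬(¬p2 ∨ ¬p3)), w1
6. ¬p2 ∨ ¬p3, w1
7. ¬p3, w1
Accessibility: w0Rw0, w0Rw1, w1Rw1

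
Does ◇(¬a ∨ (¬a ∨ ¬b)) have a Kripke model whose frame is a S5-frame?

Satisfiable (open branch found)

1. ◇(¬a ∨ (¬a ∨ ¬b)), w0
2. ¬a ∨ (¬a ∨ ¬b), w1
3. ¬a ∨ ¬b, w1
4. ¬b, w1
Accessibility: w0Rw0, w0Rw1, w1Rw0, w1Rw1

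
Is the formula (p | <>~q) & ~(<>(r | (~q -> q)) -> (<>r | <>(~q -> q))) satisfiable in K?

No, unsatisfiable

1. (p | <>~q) & ~(<>(r | (~q -> q)) -> (<>r | <>(~q -> q))), w0
2. p | <>~q, w0   [&-rule on 1]
3. ~(<>(r | (~q -> q)) -> (<>r | <>(~q -> q))), w0   [&-rule on 1]
4. <>(r | (~q -> q)), w0   [~->-rule on 3]
5. ~(<>r | <>(~q -> q)), w0   [~->-rule on 3]
6. ~<>r, w0   [~|-rule on 5]
7. ~<>(~q -> q), w0   [~|-rule on 5]
8. <>~q, w0   [|-rule on 2 (branches; this branch)]
9. r | (~q -> q), w1   [<>-rule on 4: fresh world w1, w0Rw1]
10. ~r, w1   [~<>-rule on 6 via w0Rw1]
11. ~(~q -> q), w1   [~<>-rule on 7 via w0Rw1]
12. ~q, w1   [~->-rule on 11]
13. ~q -> q, w1   [|-rule on 9 (branches; this branch)]
14. q, w1   [->-rule on 13 (branches; this branch)]
Accessibility: w0Rw1
Branch closes: q and ~q both at w1.
Every branch closes; the branch above is one of them.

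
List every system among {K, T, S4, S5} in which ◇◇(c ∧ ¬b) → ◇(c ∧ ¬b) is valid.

S4, S5

T-tableau for the negation ¬(◇◇(c ∧ ¬b) → ◇(c ∧ ¬b)):
1. ¬(◇◇(c ∧ ¬b) → ◇(c ∧ ¬b)), 0
2. ◇◇(c ∧ ¬b), 0
3. ¬◇(c ∧ ¬b), 0
4. ¬(c ∧ ¬b), 0
5. b, 0
6. ◇(c ∧ ¬b), 1
7. ¬(c ∧ ¬b), 1
8. b, 1
9. c ∧ ¬b, 2
10. c, 2
11. ¬b, 2
Accessibility: 0R0, 0R1, 1R1, 1R2, 2R2
Complete open branch: countermodel on a T-frame, so not valid in T, nor in K (the same frame is also a K-frame).
S4-tableau for the negation ¬(◇◇(c ∧ ¬b) → ◇(c ∧ ¬b)):
1. ¬(◇◇(c ∧ ¬b) → ◇(c ∧ ¬b)), 0
2. ◇◇(c ∧ ¬b), 0
3. ¬◇(c ∧ ¬b), 0
4. ¬(c ∧ ¬b), 0
5. b, 0
6. ◇(c ∧ ¬b), 1
7. ¬(c ∧ ¬b), 1
8. b, 1
9. c ∧ ¬b, 2
10. c, 2
11. ¬b, 2
12. ¬(c ∧ ¬b), 2
13. b, 2
Accessibility: 0R0, 0R1, 0R2, 1R1, 1R2, 2R2
Branch closes: b and ¬b both at 2.
Every branch closes (one shown): valid in S4, hence also in S5 (every theorem of S4 is a theorem of S5).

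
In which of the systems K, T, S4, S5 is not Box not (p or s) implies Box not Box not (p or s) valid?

S4-tableau for the negation not (not Box not (p or s) implies Box not Box not (p or s)):
1. not (not Box not (p or s) implies Box not Box not (p or s)), w0
2. not Box not (p or s), w0   [neg-implies-rule on 1]
3. not Box not Box not (p or s), w0   [neg-implies-rule on 1]
4. p or s, w1   [neg-Box-rule on 2: fresh world w1, w0Rw1]
5. s, w1   [or-rule on 4 (branches; this branch)]
6. Box not (p or s), w2   [neg-Box-rule on 3: fresh world w2, w0Rw2]
7. not (p or s), w2   [Box-rule on 6 via w2Rw2]
8. not p, w2   [neg-or-rule on 7]
9. not s, w2   [neg-or-rule on 7]
Accessibility: w0Rw0, w0Rw1, w0Rw2, w1Rw1, w2Rw2
Complete open branch: countermodel on an S4-frame, so not valid in S4, nor in K, T (the same frame is also a K-frame and a T-frame).
S5-tableau for the negation not (not Box not (p or s) implies Box not Box not (p or s)):
1. not (not Box not (p or s) implies Box not Box not (p or s)), w0
2. not Box not (p or s), w0   [neg-implies-rule on 1]
3. not Box not Box not (p or s), w0   [neg-implies-rule on 1]
4. p or s, w1   [neg-Box-rule on 2: fresh world w1, w0Rw1]
5. s, w1   [or-rule on 4 (branches; this branch)]
6. Box not (p or s), w2   [neg-Box-rule on 3: fresh world w2, w0Rw2]
7. not (p or s), w0   [Box-rule on 6 via w2Rw0]
8. not p, w0   [neg-or-rule on 7]
9. not s, w0   [neg-or-rule on 7]
10. not (p or s), w1   [Box-rule on 6 via w2Rw1]
11. not p, w1   [neg-or-rule on 10]
12. not s, w1   [neg-or-rule on 10]
Accessibility: w0Rw0, w0Rw1, w0Rw2, w1Rw0, w1Rw1, w1Rw2, w2Rw0, w2Rw1, w2Rw2
Branch closes: s and not s both at w1.
Every branch closes (one shown): valid in S5.

S5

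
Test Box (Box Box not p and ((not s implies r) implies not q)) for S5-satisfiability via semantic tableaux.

1. Box (Box Box not p and ((not s implies r) implies not q)), 0
2. Box Box not p and ((not s implies r) implies not q), 0   [Box-rule on 1 via 0R0]
3. Box Box not p, 0   [and-rule on 2]
4. (not s implies r) implies not q, 0   [and-rule on 2]
5. Box not p, 0   [Box-rule on 3 via 0R0]
6. not p, 0   [Box-rule on 5 via 0R0]
7. not q, 0   [implies-rule on 4 (branches; this branch)]
Accessibility: 0R0

Satisfiable (open branch found)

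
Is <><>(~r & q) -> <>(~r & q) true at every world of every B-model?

Tableau for the negation ~(<><>(~r & q) -> <>(~r & q)):
1. ~(<><>(~r & q) -> <>(~r & q)), 0
2. <><>(~r & q), 0
3. ~<>(~r & q), 0
4. ~(~r & q), 0
5. ~q, 0
6. <>(~r & q), 1
7. ~(~r & q), 1
8. ~q, 1
9. ~r & q, 2
10. ~r, 2
11. q, 2
Accessibility: 0R0, 0R1, 1R0, 1R1, 1R2, 2R1, 2R2
The negation has an open branch (countermodel exists).

No, not valid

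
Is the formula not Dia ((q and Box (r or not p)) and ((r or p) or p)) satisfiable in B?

1. not Dia ((q and Box (r or not p)) and ((r or p) or p)), 0
2. not ((q and Box (r or not p)) and ((r or p) or p)), 0
3. not ((r or p) or p), 0
4. not (r or p), 0
5. not p, 0
6. not r, 0
Accessibility: 0R0

Satisfiable (open branch found)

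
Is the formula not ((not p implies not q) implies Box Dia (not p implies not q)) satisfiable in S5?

No, unsatisfiable

1. not ((not p implies not q) implies Box Dia (not p implies not q)), w0
2. not p implies not q, w0   [neg-implies-rule on 1]
3. not Box Dia (not p implies not q), w0   [neg-implies-rule on 1]
4. not q, w0   [implies-rule on 2 (branches; this branch)]
5. not Dia (not p implies not q), w1   [neg-Box-rule on 3: fresh world w1, w0Rw1]
6. not (not p implies not q), w0   [neg-Dia-rule on 5 via w1Rw0]
7. not p, w0   [neg-implies-rule on 6]
8. q, w0   [neg-implies-rule on 6]
Accessibility: w0Rw0, w0Rw1, w1Rw0, w1Rw1
Branch closes: q and not q both at w0.
(One branch shown.) All branches close.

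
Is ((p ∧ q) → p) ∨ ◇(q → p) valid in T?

Yes, valid

Tableau for the negation ¬(((p ∧ q) → p) ∨ ◇(q → p)):
1. ¬(((p ∧ q) → p) ∨ ◇(q → p)), 0
2. ¬((p ∧ q) → p), 0   [¬∨-rule on 1]
3. ¬◇(q → p), 0   [¬∨-rule on 1]
4. p ∧ q, 0   [¬→-rule on 2]
5. ¬p, 0   [¬→-rule on 2]
6. p, 0   [∧-rule on 4]
7. q, 0   [∧-rule on 4]
Accessibility: 0R0
Branch closes: p and ¬p both at 0.
Every branch of the negation's tableau closes; the branch above is one of them.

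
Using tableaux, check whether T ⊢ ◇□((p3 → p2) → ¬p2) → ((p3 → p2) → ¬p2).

No, not valid

Tableau for the negation ¬(◇□((p3 → p2) → ¬p2) → ((p3 → p2) → ¬p2)):
1. ¬(◇□((p3 → p2) → ¬p2) → ((p3 → p2) → ¬p2)), 0
2. ◇□((p3 → p2) → ¬p2), 0
3. ¬((p3 → p2) → ¬p2), 0
4. p3 → p2, 0
5. p2, 0
6. □((p3 → p2) → ¬p2), 1
7. (p3 → p2) → ¬p2, 1
8. ¬p2, 1
Accessibility: 0R0, 0R1, 1R1
The negation has an open branch (countermodel exists).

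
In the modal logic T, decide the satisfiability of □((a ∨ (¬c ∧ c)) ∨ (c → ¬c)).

1. □((a ∨ (¬c ∧ c)) ∨ (c → ¬c)), u
2. (a ∨ (¬c ∧ c)) ∨ (c → ¬c), u   [□-rule on 1 via uRu]
3. c → ¬c, u   [∨-rule on 2 (branches; this branch)]
4. ¬c, u   [→-rule on 3 (branches; this branch)]
Accessibility: uRu

Satisfiable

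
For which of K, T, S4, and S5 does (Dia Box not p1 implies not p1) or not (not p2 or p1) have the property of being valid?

S5-tableau for the negation not ((Dia Box not p1 implies not p1) or not (not p2 or p1)):
1. not ((Dia Box not p1 implies not p1) or not (not p2 or p1)), u
2. not (Dia Box not p1 implies not p1), u
3. not p2 or p1, u
4. Dia Box not p1, u
5. p1, u
6. Box not p1, v
7. not p1, u
Accessibility: uRu, uRv, vRu, vRv
Branch closes: p1 and not p1 both at u.
Every branch closes (one shown): valid in S5.
S4-tableau for the negation not ((Dia Box not p1 implies not p1) or not (not p2 or p1)):
1. not ((Dia Box not p1 implies not p1) or not (not p2 or p1)), u
2. not (Dia Box not p1 implies not p1), u
3. not p2 or p1, u
4. Dia Box not p1, u
5. p1, u
6. Box not p1, v
7. not p1, v
Accessibility: uRu, uRv, vRv
Complete open branch: countermodel on an S4-frame, so not valid in S4, nor in K, T (the same frame is also a K-frame and a T-frame).

S5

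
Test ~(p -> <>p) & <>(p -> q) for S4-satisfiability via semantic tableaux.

1. ~(p -> <>p) & <>(p -> q), w0
2. ~(p -> <>p), w0   [&-rule on 1]
3. <>(p -> q), w0   [&-rule on 1]
4. p, w0   [~->-rule on 2]
5. ~<>p, w0   [~->-rule on 2]
6. ~p, w0   [~<>-rule on 5 via w0Rw0]
Accessibility: w0Rw0
Branch closes: p and ~p both at w0.
Every branch closes; the branch above is one of them.

Unsatisfiable (every branch closes)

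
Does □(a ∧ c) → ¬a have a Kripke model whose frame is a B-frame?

1. □(a ∧ c) → ¬a, 0
2. ¬a, 0
Accessibility: 0R0

Yes, satisfiable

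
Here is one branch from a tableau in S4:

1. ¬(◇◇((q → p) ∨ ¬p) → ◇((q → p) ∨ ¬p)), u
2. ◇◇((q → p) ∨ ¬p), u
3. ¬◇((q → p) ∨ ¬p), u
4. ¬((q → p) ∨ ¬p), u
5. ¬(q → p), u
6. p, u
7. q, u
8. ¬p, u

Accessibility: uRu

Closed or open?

Both p and ¬p appear at u.

Yes, closed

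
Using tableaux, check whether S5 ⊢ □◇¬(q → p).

No, not valid

Tableau for the negation ¬□◇¬(q → p):
1. ¬□◇¬(q → p), w0
2. ¬◇¬(q → p), w1
3. q → p, w0
4. q → p, w1
5. p, w0
6. p, w1
Accessibility: w0Rw0, w0Rw1, w1Rw0, w1Rw1
The negation has an open branch (countermodel exists).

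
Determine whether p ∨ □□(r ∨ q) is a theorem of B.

Tableau for the negation ¬(p ∨ □□(r ∨ q)):
1. ¬(p ∨ □□(r ∨ q)), 0
2. ¬p, 0
3. ¬□□(r ∨ q), 0
4. ¬□(r ∨ q), 1
5. ¬(r ∨ q), 2
6. ¬r, 2
7. ¬q, 2
Accessibility: 0R0, 0R1, 1R0, 1R1, 1R2, 2R1, 2R2
The negation has an open branch (countermodel exists).

Invalid (countermodel exists)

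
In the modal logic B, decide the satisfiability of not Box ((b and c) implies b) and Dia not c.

Unsatisfiable (every branch closes)

1. not Box ((b and c) implies b) and Dia not c, 0
2. not Box ((b and c) implies b), 0
3. Dia not c, 0
4. not ((b and c) implies b), 1
5. b and c, 1
6. not b, 1
7. b, 1
8. c, 1
Accessibility: 0R0, 0R1, 1R0, 1R1
Branch closes: b and not b both at 1.
All branches of the tableau close; one closing branch shown above.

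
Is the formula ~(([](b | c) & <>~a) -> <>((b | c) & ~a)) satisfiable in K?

1. ~(([](b | c) & <>~a) -> <>((b | c) & ~a)), w0
2. [](b | c) & <>~a, w0   [~->-rule on 1]
3. ~<>((b | c) & ~a), w0   [~->-rule on 1]
4. [](b | c), w0   [&-rule on 2]
5. <>~a, w0   [&-rule on 2]
6. ~a, w1   [<>-rule on 5: fresh world w1, w0Rw1]
7. ~((b | c) & ~a), w1   [~<>-rule on 3 via w0Rw1]
8. b | c, w1   [[]-rule on 4 via w0Rw1]
9. ~(b | c), w1   [~&-rule on 7 (branches; this branch)]
10. ~b, w1   [~|-rule on 9]
11. ~c, w1   [~|-rule on 9]
12. c, w1   [|-rule on 8 (branches; this branch)]
Accessibility: w0Rw1
Branch closes: c and ~c both at w1.
All branches of the tableau close; one closing branch shown above.

Unsatisfiable (every branch closes)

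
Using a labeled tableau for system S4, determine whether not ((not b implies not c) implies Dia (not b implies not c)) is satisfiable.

No, unsatisfiable

1. not ((not b implies not c) implies Dia (not b implies not c)), w0
2. not b implies not c, w0
3. not Dia (not b implies not c), w0
4. not (not b implies not c), w0
5. not b, w0
6. c, w0
7. not c, w0
Accessibility: w0Rw0
Branch closes: c and not c both at w0.
Every branch closes; the branch above is one of them.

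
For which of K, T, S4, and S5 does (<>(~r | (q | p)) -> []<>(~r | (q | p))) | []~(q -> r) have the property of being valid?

S5-tableau for the negation ~((<>(~r | (q | p)) -> []<>(~r | (q | p))) | []~(q -> r)):
1. ~((<>(~r | (q | p)) -> []<>(~r | (q | p))) | []~(q -> r)), 0
2. ~(<>(~r | (q | p)) -> []<>(~r | (q | p))), 0
3. ~[]~(q -> r), 0
4. <>(~r | (q | p)), 0
5. ~[]<>(~r | (q | p)), 0
6. q -> r, 1
7. r, 1
8. ~r | (q | p), 2
9. q | p, 2
10. p, 2
11. ~<>(~r | (q | p)), 3
12. ~(~r | (q | p)), 0
13. r, 0
14. ~(q | p), 0
15. ~q, 0
16. ~p, 0
17. ~(~r | (q | p)), 1
18. ~(q | p), 1
19. ~q, 1
20. ~p, 1
21. ~(~r | (q | p)), 2
22. r, 2
23. ~(q | p), 2
24. ~q, 2
25. ~p, 2
Accessibility: 0R0, 0R1, 0R2, 0R3, 1R0, 1R1, 1R2, 1R3, 2R0, 2R1, 2R2, 2R3, 3R0, 3R1, 3R2, 3R3
Branch closes: p and ~p both at 2.
Every branch closes (one shown): valid in S5.
S4-tableau for the negation ~((<>(~r | (q | p)) -> []<>(~r | (q | p))) | []~(q -> r)):
1. ~((<>(~r | (q | p)) -> []<>(~r | (q | p))) | []~(q -> r)), 0
2. ~(<>(~r | (q | p)) -> []<>(~r | (q | p))), 0
3. ~[]~(q -> r), 0
4. <>(~r | (q | p)), 0
5. ~[]<>(~r | (q | p)), 0
6. q -> r, 1
7. r, 1
8. ~r | (q | p), 2
9. q | p, 2
10. p, 2
11. ~<>(~r | (q | p)), 3
12. ~(~r | (q | p)), 3
13. r, 3
14. ~(q | p), 3
15. ~q, 3
16. ~p, 3
Accessibility: 0R0, 0R1, 0R2, 0R3, 1R1, 2R2, 3R3
Complete open branch: countermodel on an S4-frame, so not valid in S4, nor in K, T (the same frame is also a K-frame and a T-frame).

S5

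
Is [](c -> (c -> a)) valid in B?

No, not valid

Tableau for the negation ~[](c -> (c -> a)):
1. ~[](c -> (c -> a)), w0
2. ~(c -> (c -> a)), w1
3. c, w1
4. ~(c -> a), w1
5. ~a, w1
Accessibility: w0Rw0, w0Rw1, w1Rw0, w1Rw1
The negation has an open branch (countermodel exists).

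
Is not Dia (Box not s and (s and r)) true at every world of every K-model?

Invalid (countermodel exists)

Tableau for the negation Dia (Box not s and (s and r)):
1. Dia (Box not s and (s and r)), 0
2. Box not s and (s and r), 1
3. Box not s, 1
4. s and r, 1
5. s, 1
6. r, 1
Accessibility: 0R1
The negation has an open branch (countermodel exists).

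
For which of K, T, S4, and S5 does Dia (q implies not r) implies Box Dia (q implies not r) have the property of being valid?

S4-tableau for the negation not (Dia (q implies not r) implies Box Dia (q implies not r)):
1. not (Dia (q implies not r) implies Box Dia (q implies not r)), w0
2. Dia (q implies not r), w0
3. not Box Dia (q implies not r), w0
4. q implies not r, w1
5. not r, w1
6. not Dia (q implies not r), w2
7. not (q implies not r), w2
8. q, w2
9. r, w2
Accessibility: w0Rw0, w0Rw1, w0Rw2, w1Rw1, w2Rw2
Complete open branch: countermodel on an S4-frame, so not valid in S4, nor in K, T (the same frame is also a K-frame and a T-frame).
S5-tableau for the negation not (Dia (q implies not r) implies Box Dia (q implies not r)):
1. not (Dia (q implies not r) implies Box Dia (q implies not r)), w0
2. Dia (q implies not r), w0
3. not Box Dia (q implies not r), w0
4. q implies not r, w1
5. not r, w1
6. not Dia (q implies not r), w2
7. not (q implies not r), w0
8. q, w0
9. r, w0
10. not (q implies not r), w1
11. q, w1
12. r, w1
Accessibility: w0Rw0, w0Rw1, w0Rw2, w1Rw0, w1Rw1, w1Rw2, w2Rw0, w2Rw1, w2Rw2
Branch closes: r and not r both at w1.
Every branch closes (one shown): valid in S5.

S5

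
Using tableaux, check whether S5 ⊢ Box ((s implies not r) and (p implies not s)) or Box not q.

Invalid (countermodel exists)

Tableau for the negation not (Box ((s implies not r) and (p implies not s)) or Box not q):
1. not (Box ((s implies not r) and (p implies not s)) or Box not q), w0
2. not Box ((s implies not r) and (p implies not s)), w0   [neg-or-rule on 1]
3. not Box not q, w0   [neg-or-rule on 1]
4. not ((s implies not r) and (p implies not s)), w1   [neg-Box-rule on 2: fresh world w1, w0Rw1]
5. not (p implies not s), w1   [neg-and-rule on 4 (branches; this branch)]
6. p, w1   [neg-implies-rule on 5]
7. s, w1   [neg-implies-rule on 5]
8. q, w2   [neg-Box-rule on 3: fresh world w2, w0Rw2]
Accessibility: w0Rw0, w0Rw1, w0Rw2, w1Rw0, w1Rw1, w1Rw2, w2Rw0, w2Rw1, w2Rw2
The negation has an open branch (countermodel exists).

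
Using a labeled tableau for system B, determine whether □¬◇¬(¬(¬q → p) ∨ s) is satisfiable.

1. □¬◇¬(¬(¬q → p) ∨ s), 0
2. ¬◇¬(¬(¬q → p) ∨ s), 0   [□-rule on 1 via 0R0]
3. ¬(¬q → p) ∨ s, 0   [¬◇-rule on 2 via 0R0]
4. s, 0   [∨-rule on 3 (branches; this branch)]
Accessibility: 0R0

Satisfiable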